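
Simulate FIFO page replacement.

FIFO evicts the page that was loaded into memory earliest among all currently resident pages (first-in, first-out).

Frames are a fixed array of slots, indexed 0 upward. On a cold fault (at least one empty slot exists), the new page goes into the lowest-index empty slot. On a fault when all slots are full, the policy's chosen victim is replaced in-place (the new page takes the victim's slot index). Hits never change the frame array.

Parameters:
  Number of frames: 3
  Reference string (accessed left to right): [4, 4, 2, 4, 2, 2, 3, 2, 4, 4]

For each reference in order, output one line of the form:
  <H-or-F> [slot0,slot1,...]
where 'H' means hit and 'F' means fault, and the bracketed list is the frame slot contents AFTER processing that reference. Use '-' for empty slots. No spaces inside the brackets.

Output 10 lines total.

F [4,-,-]
H [4,-,-]
F [4,2,-]
H [4,2,-]
H [4,2,-]
H [4,2,-]
F [4,2,3]
H [4,2,3]
H [4,2,3]
H [4,2,3]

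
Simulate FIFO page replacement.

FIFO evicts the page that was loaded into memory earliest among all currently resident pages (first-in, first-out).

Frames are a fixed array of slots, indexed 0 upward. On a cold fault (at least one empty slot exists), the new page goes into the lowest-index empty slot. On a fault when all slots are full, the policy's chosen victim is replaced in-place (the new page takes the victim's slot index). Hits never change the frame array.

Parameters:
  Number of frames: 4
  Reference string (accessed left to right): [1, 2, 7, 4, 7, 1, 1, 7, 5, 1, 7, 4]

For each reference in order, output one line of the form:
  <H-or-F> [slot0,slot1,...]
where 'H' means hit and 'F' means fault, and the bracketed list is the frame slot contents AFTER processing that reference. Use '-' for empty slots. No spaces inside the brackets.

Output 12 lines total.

F [1,-,-,-]
F [1,2,-,-]
F [1,2,7,-]
F [1,2,7,4]
H [1,2,7,4]
H [1,2,7,4]
H [1,2,7,4]
H [1,2,7,4]
F [5,2,7,4]
F [5,1,7,4]
H [5,1,7,4]
H [5,1,7,4]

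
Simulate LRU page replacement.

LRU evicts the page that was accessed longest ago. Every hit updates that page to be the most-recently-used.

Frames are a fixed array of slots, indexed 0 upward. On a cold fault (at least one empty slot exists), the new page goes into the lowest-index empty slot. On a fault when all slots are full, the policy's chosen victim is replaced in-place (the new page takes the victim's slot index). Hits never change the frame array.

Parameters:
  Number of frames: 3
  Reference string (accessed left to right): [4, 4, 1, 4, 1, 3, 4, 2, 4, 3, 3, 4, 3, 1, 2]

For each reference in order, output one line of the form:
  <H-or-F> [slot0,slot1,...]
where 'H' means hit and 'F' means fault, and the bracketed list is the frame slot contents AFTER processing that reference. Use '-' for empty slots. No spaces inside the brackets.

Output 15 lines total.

F [4,-,-]
H [4,-,-]
F [4,1,-]
H [4,1,-]
H [4,1,-]
F [4,1,3]
H [4,1,3]
F [4,2,3]
H [4,2,3]
H [4,2,3]
H [4,2,3]
H [4,2,3]
H [4,2,3]
F [4,1,3]
F [2,1,3]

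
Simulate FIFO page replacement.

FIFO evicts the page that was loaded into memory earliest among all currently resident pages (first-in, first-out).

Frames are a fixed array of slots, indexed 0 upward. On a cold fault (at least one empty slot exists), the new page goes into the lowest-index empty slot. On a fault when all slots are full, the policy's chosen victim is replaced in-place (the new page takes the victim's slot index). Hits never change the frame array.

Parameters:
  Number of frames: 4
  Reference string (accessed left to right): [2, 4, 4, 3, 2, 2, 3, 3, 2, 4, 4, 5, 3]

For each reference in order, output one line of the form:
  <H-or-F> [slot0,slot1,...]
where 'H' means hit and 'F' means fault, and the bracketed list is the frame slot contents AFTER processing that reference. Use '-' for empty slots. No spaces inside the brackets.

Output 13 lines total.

F [2,-,-,-]
F [2,4,-,-]
H [2,4,-,-]
F [2,4,3,-]
H [2,4,3,-]
H [2,4,3,-]
H [2,4,3,-]
H [2,4,3,-]
H [2,4,3,-]
H [2,4,3,-]
H [2,4,3,-]
F [2,4,3,5]
H [2,4,3,5]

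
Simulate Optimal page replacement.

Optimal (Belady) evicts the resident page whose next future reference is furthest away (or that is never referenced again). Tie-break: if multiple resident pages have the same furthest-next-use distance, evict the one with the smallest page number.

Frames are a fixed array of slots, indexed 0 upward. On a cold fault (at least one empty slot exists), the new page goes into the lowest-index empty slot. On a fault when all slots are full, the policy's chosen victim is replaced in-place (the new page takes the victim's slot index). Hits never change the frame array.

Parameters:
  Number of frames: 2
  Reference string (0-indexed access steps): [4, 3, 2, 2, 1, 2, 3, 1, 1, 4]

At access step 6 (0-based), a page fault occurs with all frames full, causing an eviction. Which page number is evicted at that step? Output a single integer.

Step 0: ref 4 -> FAULT, frames=[4,-]
Step 1: ref 3 -> FAULT, frames=[4,3]
Step 2: ref 2 -> FAULT, evict 4, frames=[2,3]
Step 3: ref 2 -> HIT, frames=[2,3]
Step 4: ref 1 -> FAULT, evict 3, frames=[2,1]
Step 5: ref 2 -> HIT, frames=[2,1]
Step 6: ref 3 -> FAULT, evict 2, frames=[3,1]
At step 6: evicted page 2

Answer: 2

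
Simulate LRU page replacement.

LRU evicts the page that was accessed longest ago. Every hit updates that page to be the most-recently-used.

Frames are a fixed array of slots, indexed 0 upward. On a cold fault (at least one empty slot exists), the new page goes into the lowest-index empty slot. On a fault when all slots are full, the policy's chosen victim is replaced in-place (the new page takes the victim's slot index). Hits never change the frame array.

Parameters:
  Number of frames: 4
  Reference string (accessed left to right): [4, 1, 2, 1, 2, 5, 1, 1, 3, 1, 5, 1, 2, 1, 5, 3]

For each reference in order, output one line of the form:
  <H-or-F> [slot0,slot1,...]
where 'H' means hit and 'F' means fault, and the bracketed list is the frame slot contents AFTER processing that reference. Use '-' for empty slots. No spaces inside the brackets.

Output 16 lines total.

F [4,-,-,-]
F [4,1,-,-]
F [4,1,2,-]
H [4,1,2,-]
H [4,1,2,-]
F [4,1,2,5]
H [4,1,2,5]
H [4,1,2,5]
F [3,1,2,5]
H [3,1,2,5]
H [3,1,2,5]
H [3,1,2,5]
H [3,1,2,5]
H [3,1,2,5]
H [3,1,2,5]
H [3,1,2,5]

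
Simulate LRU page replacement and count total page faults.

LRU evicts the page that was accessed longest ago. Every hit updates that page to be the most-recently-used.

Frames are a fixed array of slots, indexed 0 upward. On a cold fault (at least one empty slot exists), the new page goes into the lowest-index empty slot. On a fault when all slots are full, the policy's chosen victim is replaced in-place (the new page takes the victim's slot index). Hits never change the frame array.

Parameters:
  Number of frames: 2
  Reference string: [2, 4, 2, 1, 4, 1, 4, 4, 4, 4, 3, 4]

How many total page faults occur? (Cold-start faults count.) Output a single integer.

Step 0: ref 2 → FAULT, frames=[2,-]
Step 1: ref 4 → FAULT, frames=[2,4]
Step 2: ref 2 → HIT, frames=[2,4]
Step 3: ref 1 → FAULT (evict 4), frames=[2,1]
Step 4: ref 4 → FAULT (evict 2), frames=[4,1]
Step 5: ref 1 → HIT, frames=[4,1]
Step 6: ref 4 → HIT, frames=[4,1]
Step 7: ref 4 → HIT, frames=[4,1]
Step 8: ref 4 → HIT, frames=[4,1]
Step 9: ref 4 → HIT, frames=[4,1]
Step 10: ref 3 → FAULT (evict 1), frames=[4,3]
Step 11: ref 4 → HIT, frames=[4,3]
Total faults: 5

Answer: 5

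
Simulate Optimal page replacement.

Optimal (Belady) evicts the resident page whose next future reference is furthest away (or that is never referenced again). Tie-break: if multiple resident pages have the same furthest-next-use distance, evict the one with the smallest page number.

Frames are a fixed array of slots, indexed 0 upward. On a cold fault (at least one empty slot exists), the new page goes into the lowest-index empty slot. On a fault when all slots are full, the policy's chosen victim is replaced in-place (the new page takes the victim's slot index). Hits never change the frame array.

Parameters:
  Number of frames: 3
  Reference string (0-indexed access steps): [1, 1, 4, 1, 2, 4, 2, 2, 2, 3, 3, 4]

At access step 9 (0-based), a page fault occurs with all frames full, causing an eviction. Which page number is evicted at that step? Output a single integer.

Answer: 1

Derivation:
Step 0: ref 1 -> FAULT, frames=[1,-,-]
Step 1: ref 1 -> HIT, frames=[1,-,-]
Step 2: ref 4 -> FAULT, frames=[1,4,-]
Step 3: ref 1 -> HIT, frames=[1,4,-]
Step 4: ref 2 -> FAULT, frames=[1,4,2]
Step 5: ref 4 -> HIT, frames=[1,4,2]
Step 6: ref 2 -> HIT, frames=[1,4,2]
Step 7: ref 2 -> HIT, frames=[1,4,2]
Step 8: ref 2 -> HIT, frames=[1,4,2]
Step 9: ref 3 -> FAULT, evict 1, frames=[3,4,2]
At step 9: evicted page 1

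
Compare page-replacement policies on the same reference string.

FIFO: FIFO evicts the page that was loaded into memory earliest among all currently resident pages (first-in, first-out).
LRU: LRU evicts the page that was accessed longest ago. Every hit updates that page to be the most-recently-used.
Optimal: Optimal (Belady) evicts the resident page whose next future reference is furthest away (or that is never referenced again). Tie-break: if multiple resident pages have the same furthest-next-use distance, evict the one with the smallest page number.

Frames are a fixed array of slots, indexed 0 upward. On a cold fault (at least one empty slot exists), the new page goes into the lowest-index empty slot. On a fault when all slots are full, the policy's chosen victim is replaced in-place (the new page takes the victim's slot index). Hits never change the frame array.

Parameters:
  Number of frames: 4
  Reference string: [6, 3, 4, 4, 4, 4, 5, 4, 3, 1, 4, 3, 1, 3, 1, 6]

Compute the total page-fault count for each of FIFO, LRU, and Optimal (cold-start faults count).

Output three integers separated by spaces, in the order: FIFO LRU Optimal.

Answer: 6 6 5

Derivation:
--- FIFO ---
  step 0: ref 6 -> FAULT, frames=[6,-,-,-] (faults so far: 1)
  step 1: ref 3 -> FAULT, frames=[6,3,-,-] (faults so far: 2)
  step 2: ref 4 -> FAULT, frames=[6,3,4,-] (faults so far: 3)
  step 3: ref 4 -> HIT, frames=[6,3,4,-] (faults so far: 3)
  step 4: ref 4 -> HIT, frames=[6,3,4,-] (faults so far: 3)
  step 5: ref 4 -> HIT, frames=[6,3,4,-] (faults so far: 3)
  step 6: ref 5 -> FAULT, frames=[6,3,4,5] (faults so far: 4)
  step 7: ref 4 -> HIT, frames=[6,3,4,5] (faults so far: 4)
  step 8: ref 3 -> HIT, frames=[6,3,4,5] (faults so far: 4)
  step 9: ref 1 -> FAULT, evict 6, frames=[1,3,4,5] (faults so far: 5)
  step 10: ref 4 -> HIT, frames=[1,3,4,5] (faults so far: 5)
  step 11: ref 3 -> HIT, frames=[1,3,4,5] (faults so far: 5)
  step 12: ref 1 -> HIT, frames=[1,3,4,5] (faults so far: 5)
  step 13: ref 3 -> HIT, frames=[1,3,4,5] (faults so far: 5)
  step 14: ref 1 -> HIT, frames=[1,3,4,5] (faults so far: 5)
  step 15: ref 6 -> FAULT, evict 3, frames=[1,6,4,5] (faults so far: 6)
  FIFO total faults: 6
--- LRU ---
  step 0: ref 6 -> FAULT, frames=[6,-,-,-] (faults so far: 1)
  step 1: ref 3 -> FAULT, frames=[6,3,-,-] (faults so far: 2)
  step 2: ref 4 -> FAULT, frames=[6,3,4,-] (faults so far: 3)
  step 3: ref 4 -> HIT, frames=[6,3,4,-] (faults so far: 3)
  step 4: ref 4 -> HIT, frames=[6,3,4,-] (faults so far: 3)
  step 5: ref 4 -> HIT, frames=[6,3,4,-] (faults so far: 3)
  step 6: ref 5 -> FAULT, frames=[6,3,4,5] (faults so far: 4)
  step 7: ref 4 -> HIT, frames=[6,3,4,5] (faults so far: 4)
  step 8: ref 3 -> HIT, frames=[6,3,4,5] (faults so far: 4)
  step 9: ref 1 -> FAULT, evict 6, frames=[1,3,4,5] (faults so far: 5)
  step 10: ref 4 -> HIT, frames=[1,3,4,5] (faults so far: 5)
  step 11: ref 3 -> HIT, frames=[1,3,4,5] (faults so far: 5)
  step 12: ref 1 -> HIT, frames=[1,3,4,5] (faults so far: 5)
  step 13: ref 3 -> HIT, frames=[1,3,4,5] (faults so far: 5)
  step 14: ref 1 -> HIT, frames=[1,3,4,5] (faults so far: 5)
  step 15: ref 6 -> FAULT, evict 5, frames=[1,3,4,6] (faults so far: 6)
  LRU total faults: 6
--- Optimal ---
  step 0: ref 6 -> FAULT, frames=[6,-,-,-] (faults so far: 1)
  step 1: ref 3 -> FAULT, frames=[6,3,-,-] (faults so far: 2)
  step 2: ref 4 -> FAULT, frames=[6,3,4,-] (faults so far: 3)
  step 3: ref 4 -> HIT, frames=[6,3,4,-] (faults so far: 3)
  step 4: ref 4 -> HIT, frames=[6,3,4,-] (faults so far: 3)
  step 5: ref 4 -> HIT, frames=[6,3,4,-] (faults so far: 3)
  step 6: ref 5 -> FAULT, frames=[6,3,4,5] (faults so far: 4)
  step 7: ref 4 -> HIT, frames=[6,3,4,5] (faults so far: 4)
  step 8: ref 3 -> HIT, frames=[6,3,4,5] (faults so far: 4)
  step 9: ref 1 -> FAULT, evict 5, frames=[6,3,4,1] (faults so far: 5)
  step 10: ref 4 -> HIT, frames=[6,3,4,1] (faults so far: 5)
  step 11: ref 3 -> HIT, frames=[6,3,4,1] (faults so far: 5)
  step 12: ref 1 -> HIT, frames=[6,3,4,1] (faults so far: 5)
  step 13: ref 3 -> HIT, frames=[6,3,4,1] (faults so far: 5)
  step 14: ref 1 -> HIT, frames=[6,3,4,1] (faults so far: 5)
  step 15: ref 6 -> HIT, frames=[6,3,4,1] (faults so far: 5)
  Optimal total faults: 5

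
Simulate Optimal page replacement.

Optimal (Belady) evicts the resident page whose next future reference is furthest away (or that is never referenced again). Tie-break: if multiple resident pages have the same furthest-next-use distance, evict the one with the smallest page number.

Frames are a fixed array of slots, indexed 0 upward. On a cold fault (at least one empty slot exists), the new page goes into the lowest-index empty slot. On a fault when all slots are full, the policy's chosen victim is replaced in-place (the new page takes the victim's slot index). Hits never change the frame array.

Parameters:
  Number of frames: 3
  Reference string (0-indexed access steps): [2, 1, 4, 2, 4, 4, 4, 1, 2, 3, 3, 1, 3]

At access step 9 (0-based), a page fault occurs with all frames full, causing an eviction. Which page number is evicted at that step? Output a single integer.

Step 0: ref 2 -> FAULT, frames=[2,-,-]
Step 1: ref 1 -> FAULT, frames=[2,1,-]
Step 2: ref 4 -> FAULT, frames=[2,1,4]
Step 3: ref 2 -> HIT, frames=[2,1,4]
Step 4: ref 4 -> HIT, frames=[2,1,4]
Step 5: ref 4 -> HIT, frames=[2,1,4]
Step 6: ref 4 -> HIT, frames=[2,1,4]
Step 7: ref 1 -> HIT, frames=[2,1,4]
Step 8: ref 2 -> HIT, frames=[2,1,4]
Step 9: ref 3 -> FAULT, evict 2, frames=[3,1,4]
At step 9: evicted page 2

Answer: 2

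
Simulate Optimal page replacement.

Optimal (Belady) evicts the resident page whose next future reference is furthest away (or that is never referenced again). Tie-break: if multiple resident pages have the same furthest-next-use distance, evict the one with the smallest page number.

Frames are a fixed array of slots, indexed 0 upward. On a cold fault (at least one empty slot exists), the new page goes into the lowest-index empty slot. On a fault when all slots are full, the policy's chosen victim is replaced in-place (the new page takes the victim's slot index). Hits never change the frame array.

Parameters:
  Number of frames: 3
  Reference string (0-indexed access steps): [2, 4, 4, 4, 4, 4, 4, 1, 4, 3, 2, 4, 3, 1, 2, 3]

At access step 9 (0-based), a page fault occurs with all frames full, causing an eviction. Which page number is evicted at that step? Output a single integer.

Step 0: ref 2 -> FAULT, frames=[2,-,-]
Step 1: ref 4 -> FAULT, frames=[2,4,-]
Step 2: ref 4 -> HIT, frames=[2,4,-]
Step 3: ref 4 -> HIT, frames=[2,4,-]
Step 4: ref 4 -> HIT, frames=[2,4,-]
Step 5: ref 4 -> HIT, frames=[2,4,-]
Step 6: ref 4 -> HIT, frames=[2,4,-]
Step 7: ref 1 -> FAULT, frames=[2,4,1]
Step 8: ref 4 -> HIT, frames=[2,4,1]
Step 9: ref 3 -> FAULT, evict 1, frames=[2,4,3]
At step 9: evicted page 1

Answer: 1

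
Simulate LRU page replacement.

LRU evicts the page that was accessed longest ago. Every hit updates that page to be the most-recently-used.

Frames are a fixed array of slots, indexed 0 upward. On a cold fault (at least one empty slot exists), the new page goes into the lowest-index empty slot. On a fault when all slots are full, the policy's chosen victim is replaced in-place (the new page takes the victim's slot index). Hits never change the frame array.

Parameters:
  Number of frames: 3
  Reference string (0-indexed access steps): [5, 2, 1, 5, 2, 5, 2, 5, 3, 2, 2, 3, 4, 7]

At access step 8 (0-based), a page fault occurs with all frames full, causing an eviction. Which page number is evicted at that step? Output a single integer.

Step 0: ref 5 -> FAULT, frames=[5,-,-]
Step 1: ref 2 -> FAULT, frames=[5,2,-]
Step 2: ref 1 -> FAULT, frames=[5,2,1]
Step 3: ref 5 -> HIT, frames=[5,2,1]
Step 4: ref 2 -> HIT, frames=[5,2,1]
Step 5: ref 5 -> HIT, frames=[5,2,1]
Step 6: ref 2 -> HIT, frames=[5,2,1]
Step 7: ref 5 -> HIT, frames=[5,2,1]
Step 8: ref 3 -> FAULT, evict 1, frames=[5,2,3]
At step 8: evicted page 1

Answer: 1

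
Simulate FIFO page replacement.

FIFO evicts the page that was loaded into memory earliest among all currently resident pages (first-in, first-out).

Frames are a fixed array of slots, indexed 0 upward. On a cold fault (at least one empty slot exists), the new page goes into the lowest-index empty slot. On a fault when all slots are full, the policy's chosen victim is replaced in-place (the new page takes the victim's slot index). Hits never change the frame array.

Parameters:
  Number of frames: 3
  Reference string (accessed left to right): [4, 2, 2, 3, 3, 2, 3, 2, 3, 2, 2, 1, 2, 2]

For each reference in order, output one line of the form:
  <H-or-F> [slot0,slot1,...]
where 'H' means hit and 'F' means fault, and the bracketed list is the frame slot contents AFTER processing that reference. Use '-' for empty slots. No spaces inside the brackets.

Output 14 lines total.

F [4,-,-]
F [4,2,-]
H [4,2,-]
F [4,2,3]
H [4,2,3]
H [4,2,3]
H [4,2,3]
H [4,2,3]
H [4,2,3]
H [4,2,3]
H [4,2,3]
F [1,2,3]
H [1,2,3]
H [1,2,3]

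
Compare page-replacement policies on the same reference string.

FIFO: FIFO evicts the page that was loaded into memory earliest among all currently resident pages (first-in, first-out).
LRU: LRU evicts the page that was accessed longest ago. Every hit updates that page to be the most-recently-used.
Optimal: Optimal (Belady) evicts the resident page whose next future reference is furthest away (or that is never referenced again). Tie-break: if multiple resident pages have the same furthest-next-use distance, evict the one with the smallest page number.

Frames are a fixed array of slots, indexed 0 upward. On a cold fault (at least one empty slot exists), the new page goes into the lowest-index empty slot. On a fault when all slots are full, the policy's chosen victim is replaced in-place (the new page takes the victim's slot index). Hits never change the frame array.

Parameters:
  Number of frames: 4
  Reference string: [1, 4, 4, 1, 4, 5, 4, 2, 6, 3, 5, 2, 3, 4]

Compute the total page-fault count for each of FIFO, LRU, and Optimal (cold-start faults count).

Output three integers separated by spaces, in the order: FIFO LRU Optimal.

--- FIFO ---
  step 0: ref 1 -> FAULT, frames=[1,-,-,-] (faults so far: 1)
  step 1: ref 4 -> FAULT, frames=[1,4,-,-] (faults so far: 2)
  step 2: ref 4 -> HIT, frames=[1,4,-,-] (faults so far: 2)
  step 3: ref 1 -> HIT, frames=[1,4,-,-] (faults so far: 2)
  step 4: ref 4 -> HIT, frames=[1,4,-,-] (faults so far: 2)
  step 5: ref 5 -> FAULT, frames=[1,4,5,-] (faults so far: 3)
  step 6: ref 4 -> HIT, frames=[1,4,5,-] (faults so far: 3)
  step 7: ref 2 -> FAULT, frames=[1,4,5,2] (faults so far: 4)
  step 8: ref 6 -> FAULT, evict 1, frames=[6,4,5,2] (faults so far: 5)
  step 9: ref 3 -> FAULT, evict 4, frames=[6,3,5,2] (faults so far: 6)
  step 10: ref 5 -> HIT, frames=[6,3,5,2] (faults so far: 6)
  step 11: ref 2 -> HIT, frames=[6,3,5,2] (faults so far: 6)
  step 12: ref 3 -> HIT, frames=[6,3,5,2] (faults so far: 6)
  step 13: ref 4 -> FAULT, evict 5, frames=[6,3,4,2] (faults so far: 7)
  FIFO total faults: 7
--- LRU ---
  step 0: ref 1 -> FAULT, frames=[1,-,-,-] (faults so far: 1)
  step 1: ref 4 -> FAULT, frames=[1,4,-,-] (faults so far: 2)
  step 2: ref 4 -> HIT, frames=[1,4,-,-] (faults so far: 2)
  step 3: ref 1 -> HIT, frames=[1,4,-,-] (faults so far: 2)
  step 4: ref 4 -> HIT, frames=[1,4,-,-] (faults so far: 2)
  step 5: ref 5 -> FAULT, frames=[1,4,5,-] (faults so far: 3)
  step 6: ref 4 -> HIT, frames=[1,4,5,-] (faults so far: 3)
  step 7: ref 2 -> FAULT, frames=[1,4,5,2] (faults so far: 4)
  step 8: ref 6 -> FAULT, evict 1, frames=[6,4,5,2] (faults so far: 5)
  step 9: ref 3 -> FAULT, evict 5, frames=[6,4,3,2] (faults so far: 6)
  step 10: ref 5 -> FAULT, evict 4, frames=[6,5,3,2] (faults so far: 7)
  step 11: ref 2 -> HIT, frames=[6,5,3,2] (faults so far: 7)
  step 12: ref 3 -> HIT, frames=[6,5,3,2] (faults so far: 7)
  step 13: ref 4 -> FAULT, evict 6, frames=[4,5,3,2] (faults so far: 8)
  LRU total faults: 8
--- Optimal ---
  step 0: ref 1 -> FAULT, frames=[1,-,-,-] (faults so far: 1)
  step 1: ref 4 -> FAULT, frames=[1,4,-,-] (faults so far: 2)
  step 2: ref 4 -> HIT, frames=[1,4,-,-] (faults so far: 2)
  step 3: ref 1 -> HIT, frames=[1,4,-,-] (faults so far: 2)
  step 4: ref 4 -> HIT, frames=[1,4,-,-] (faults so far: 2)
  step 5: ref 5 -> FAULT, frames=[1,4,5,-] (faults so far: 3)
  step 6: ref 4 -> HIT, frames=[1,4,5,-] (faults so far: 3)
  step 7: ref 2 -> FAULT, frames=[1,4,5,2] (faults so far: 4)
  step 8: ref 6 -> FAULT, evict 1, frames=[6,4,5,2] (faults so far: 5)
  step 9: ref 3 -> FAULT, evict 6, frames=[3,4,5,2] (faults so far: 6)
  step 10: ref 5 -> HIT, frames=[3,4,5,2] (faults so far: 6)
  step 11: ref 2 -> HIT, frames=[3,4,5,2] (faults so far: 6)
  step 12: ref 3 -> HIT, frames=[3,4,5,2] (faults so far: 6)
  step 13: ref 4 -> HIT, frames=[3,4,5,2] (faults so far: 6)
  Optimal total faults: 6

Answer: 7 8 6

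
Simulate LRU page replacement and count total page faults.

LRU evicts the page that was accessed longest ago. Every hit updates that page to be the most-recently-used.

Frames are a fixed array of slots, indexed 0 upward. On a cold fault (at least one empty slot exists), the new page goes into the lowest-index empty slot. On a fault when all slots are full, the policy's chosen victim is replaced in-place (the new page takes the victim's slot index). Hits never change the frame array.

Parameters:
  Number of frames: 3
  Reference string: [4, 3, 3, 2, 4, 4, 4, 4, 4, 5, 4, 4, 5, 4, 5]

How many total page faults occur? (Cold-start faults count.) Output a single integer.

Answer: 4

Derivation:
Step 0: ref 4 → FAULT, frames=[4,-,-]
Step 1: ref 3 → FAULT, frames=[4,3,-]
Step 2: ref 3 → HIT, frames=[4,3,-]
Step 3: ref 2 → FAULT, frames=[4,3,2]
Step 4: ref 4 → HIT, frames=[4,3,2]
Step 5: ref 4 → HIT, frames=[4,3,2]
Step 6: ref 4 → HIT, frames=[4,3,2]
Step 7: ref 4 → HIT, frames=[4,3,2]
Step 8: ref 4 → HIT, frames=[4,3,2]
Step 9: ref 5 → FAULT (evict 3), frames=[4,5,2]
Step 10: ref 4 → HIT, frames=[4,5,2]
Step 11: ref 4 → HIT, frames=[4,5,2]
Step 12: ref 5 → HIT, frames=[4,5,2]
Step 13: ref 4 → HIT, frames=[4,5,2]
Step 14: ref 5 → HIT, frames=[4,5,2]
Total faults: 4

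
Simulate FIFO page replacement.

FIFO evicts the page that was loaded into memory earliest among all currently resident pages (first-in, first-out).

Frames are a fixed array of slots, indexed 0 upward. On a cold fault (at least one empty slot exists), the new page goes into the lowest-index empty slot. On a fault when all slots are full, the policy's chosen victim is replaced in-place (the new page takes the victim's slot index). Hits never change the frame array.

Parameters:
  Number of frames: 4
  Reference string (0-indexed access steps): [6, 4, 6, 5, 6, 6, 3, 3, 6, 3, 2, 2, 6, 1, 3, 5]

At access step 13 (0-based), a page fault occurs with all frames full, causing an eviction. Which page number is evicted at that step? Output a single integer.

Step 0: ref 6 -> FAULT, frames=[6,-,-,-]
Step 1: ref 4 -> FAULT, frames=[6,4,-,-]
Step 2: ref 6 -> HIT, frames=[6,4,-,-]
Step 3: ref 5 -> FAULT, frames=[6,4,5,-]
Step 4: ref 6 -> HIT, frames=[6,4,5,-]
Step 5: ref 6 -> HIT, frames=[6,4,5,-]
Step 6: ref 3 -> FAULT, frames=[6,4,5,3]
Step 7: ref 3 -> HIT, frames=[6,4,5,3]
Step 8: ref 6 -> HIT, frames=[6,4,5,3]
Step 9: ref 3 -> HIT, frames=[6,4,5,3]
Step 10: ref 2 -> FAULT, evict 6, frames=[2,4,5,3]
Step 11: ref 2 -> HIT, frames=[2,4,5,3]
Step 12: ref 6 -> FAULT, evict 4, frames=[2,6,5,3]
Step 13: ref 1 -> FAULT, evict 5, frames=[2,6,1,3]
At step 13: evicted page 5

Answer: 5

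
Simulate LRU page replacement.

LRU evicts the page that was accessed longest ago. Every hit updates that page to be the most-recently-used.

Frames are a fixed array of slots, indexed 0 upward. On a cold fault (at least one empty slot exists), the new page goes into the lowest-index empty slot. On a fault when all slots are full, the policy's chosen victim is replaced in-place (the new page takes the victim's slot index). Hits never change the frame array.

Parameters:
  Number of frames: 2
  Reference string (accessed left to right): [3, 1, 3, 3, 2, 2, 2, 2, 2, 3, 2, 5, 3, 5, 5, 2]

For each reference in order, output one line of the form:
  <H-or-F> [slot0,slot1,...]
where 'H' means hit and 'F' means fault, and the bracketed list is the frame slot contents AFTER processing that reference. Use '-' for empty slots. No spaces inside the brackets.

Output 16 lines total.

F [3,-]
F [3,1]
H [3,1]
H [3,1]
F [3,2]
H [3,2]
H [3,2]
H [3,2]
H [3,2]
H [3,2]
H [3,2]
F [5,2]
F [5,3]
H [5,3]
H [5,3]
F [5,2]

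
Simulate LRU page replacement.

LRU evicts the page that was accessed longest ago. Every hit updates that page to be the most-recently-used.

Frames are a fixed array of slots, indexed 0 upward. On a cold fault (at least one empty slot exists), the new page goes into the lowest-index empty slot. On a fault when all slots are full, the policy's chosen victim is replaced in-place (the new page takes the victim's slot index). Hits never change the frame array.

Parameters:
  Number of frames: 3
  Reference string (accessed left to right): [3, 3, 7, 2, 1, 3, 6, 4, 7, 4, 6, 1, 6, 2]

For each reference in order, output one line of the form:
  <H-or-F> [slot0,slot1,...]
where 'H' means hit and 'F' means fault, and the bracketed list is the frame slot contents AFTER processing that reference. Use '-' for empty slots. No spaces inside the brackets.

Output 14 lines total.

F [3,-,-]
H [3,-,-]
F [3,7,-]
F [3,7,2]
F [1,7,2]
F [1,3,2]
F [1,3,6]
F [4,3,6]
F [4,7,6]
H [4,7,6]
H [4,7,6]
F [4,1,6]
H [4,1,6]
F [2,1,6]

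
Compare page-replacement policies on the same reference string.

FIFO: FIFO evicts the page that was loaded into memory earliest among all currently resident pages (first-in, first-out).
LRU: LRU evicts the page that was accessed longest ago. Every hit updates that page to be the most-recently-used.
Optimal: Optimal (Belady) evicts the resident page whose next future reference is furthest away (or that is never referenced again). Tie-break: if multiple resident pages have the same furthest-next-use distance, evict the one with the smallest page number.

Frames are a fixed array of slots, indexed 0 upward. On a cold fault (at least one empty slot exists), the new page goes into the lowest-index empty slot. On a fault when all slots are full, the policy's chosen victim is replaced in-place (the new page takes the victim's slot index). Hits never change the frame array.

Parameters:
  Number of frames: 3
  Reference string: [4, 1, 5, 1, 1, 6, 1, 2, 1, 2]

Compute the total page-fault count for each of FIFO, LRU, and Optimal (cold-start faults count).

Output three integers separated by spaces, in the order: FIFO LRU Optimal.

Answer: 6 5 5

Derivation:
--- FIFO ---
  step 0: ref 4 -> FAULT, frames=[4,-,-] (faults so far: 1)
  step 1: ref 1 -> FAULT, frames=[4,1,-] (faults so far: 2)
  step 2: ref 5 -> FAULT, frames=[4,1,5] (faults so far: 3)
  step 3: ref 1 -> HIT, frames=[4,1,5] (faults so far: 3)
  step 4: ref 1 -> HIT, frames=[4,1,5] (faults so far: 3)
  step 5: ref 6 -> FAULT, evict 4, frames=[6,1,5] (faults so far: 4)
  step 6: ref 1 -> HIT, frames=[6,1,5] (faults so far: 4)
  step 7: ref 2 -> FAULT, evict 1, frames=[6,2,5] (faults so far: 5)
  step 8: ref 1 -> FAULT, evict 5, frames=[6,2,1] (faults so far: 6)
  step 9: ref 2 -> HIT, frames=[6,2,1] (faults so far: 6)
  FIFO total faults: 6
--- LRU ---
  step 0: ref 4 -> FAULT, frames=[4,-,-] (faults so far: 1)
  step 1: ref 1 -> FAULT, frames=[4,1,-] (faults so far: 2)
  step 2: ref 5 -> FAULT, frames=[4,1,5] (faults so far: 3)
  step 3: ref 1 -> HIT, frames=[4,1,5] (faults so far: 3)
  step 4: ref 1 -> HIT, frames=[4,1,5] (faults so far: 3)
  step 5: ref 6 -> FAULT, evict 4, frames=[6,1,5] (faults so far: 4)
  step 6: ref 1 -> HIT, frames=[6,1,5] (faults so far: 4)
  step 7: ref 2 -> FAULT, evict 5, frames=[6,1,2] (faults so far: 5)
  step 8: ref 1 -> HIT, frames=[6,1,2] (faults so far: 5)
  step 9: ref 2 -> HIT, frames=[6,1,2] (faults so far: 5)
  LRU total faults: 5
--- Optimal ---
  step 0: ref 4 -> FAULT, frames=[4,-,-] (faults so far: 1)
  step 1: ref 1 -> FAULT, frames=[4,1,-] (faults so far: 2)
  step 2: ref 5 -> FAULT, frames=[4,1,5] (faults so far: 3)
  step 3: ref 1 -> HIT, frames=[4,1,5] (faults so far: 3)
  step 4: ref 1 -> HIT, frames=[4,1,5] (faults so far: 3)
  step 5: ref 6 -> FAULT, evict 4, frames=[6,1,5] (faults so far: 4)
  step 6: ref 1 -> HIT, frames=[6,1,5] (faults so far: 4)
  step 7: ref 2 -> FAULT, evict 5, frames=[6,1,2] (faults so far: 5)
  step 8: ref 1 -> HIT, frames=[6,1,2] (faults so far: 5)
  step 9: ref 2 -> HIT, frames=[6,1,2] (faults so far: 5)
  Optimal total faults: 5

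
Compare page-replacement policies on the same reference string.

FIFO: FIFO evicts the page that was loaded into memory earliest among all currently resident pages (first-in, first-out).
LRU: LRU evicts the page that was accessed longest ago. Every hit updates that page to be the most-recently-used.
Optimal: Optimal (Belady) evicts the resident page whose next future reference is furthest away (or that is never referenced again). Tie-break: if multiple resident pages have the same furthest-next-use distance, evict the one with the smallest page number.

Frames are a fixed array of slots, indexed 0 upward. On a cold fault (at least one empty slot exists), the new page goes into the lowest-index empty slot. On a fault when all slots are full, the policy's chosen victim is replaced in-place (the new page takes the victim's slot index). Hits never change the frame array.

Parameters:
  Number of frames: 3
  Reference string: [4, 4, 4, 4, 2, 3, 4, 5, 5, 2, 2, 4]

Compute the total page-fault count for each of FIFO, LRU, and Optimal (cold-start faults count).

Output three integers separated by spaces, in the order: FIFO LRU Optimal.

--- FIFO ---
  step 0: ref 4 -> FAULT, frames=[4,-,-] (faults so far: 1)
  step 1: ref 4 -> HIT, frames=[4,-,-] (faults so far: 1)
  step 2: ref 4 -> HIT, frames=[4,-,-] (faults so far: 1)
  step 3: ref 4 -> HIT, frames=[4,-,-] (faults so far: 1)
  step 4: ref 2 -> FAULT, frames=[4,2,-] (faults so far: 2)
  step 5: ref 3 -> FAULT, frames=[4,2,3] (faults so far: 3)
  step 6: ref 4 -> HIT, frames=[4,2,3] (faults so far: 3)
  step 7: ref 5 -> FAULT, evict 4, frames=[5,2,3] (faults so far: 4)
  step 8: ref 5 -> HIT, frames=[5,2,3] (faults so far: 4)
  step 9: ref 2 -> HIT, frames=[5,2,3] (faults so far: 4)
  step 10: ref 2 -> HIT, frames=[5,2,3] (faults so far: 4)
  step 11: ref 4 -> FAULT, evict 2, frames=[5,4,3] (faults so far: 5)
  FIFO total faults: 5
--- LRU ---
  step 0: ref 4 -> FAULT, frames=[4,-,-] (faults so far: 1)
  step 1: ref 4 -> HIT, frames=[4,-,-] (faults so far: 1)
  step 2: ref 4 -> HIT, frames=[4,-,-] (faults so far: 1)
  step 3: ref 4 -> HIT, frames=[4,-,-] (faults so far: 1)
  step 4: ref 2 -> FAULT, frames=[4,2,-] (faults so far: 2)
  step 5: ref 3 -> FAULT, frames=[4,2,3] (faults so far: 3)
  step 6: ref 4 -> HIT, frames=[4,2,3] (faults so far: 3)
  step 7: ref 5 -> FAULT, evict 2, frames=[4,5,3] (faults so far: 4)
  step 8: ref 5 -> HIT, frames=[4,5,3] (faults so far: 4)
  step 9: ref 2 -> FAULT, evict 3, frames=[4,5,2] (faults so far: 5)
  step 10: ref 2 -> HIT, frames=[4,5,2] (faults so far: 5)
  step 11: ref 4 -> HIT, frames=[4,5,2] (faults so far: 5)
  LRU total faults: 5
--- Optimal ---
  step 0: ref 4 -> FAULT, frames=[4,-,-] (faults so far: 1)
  step 1: ref 4 -> HIT, frames=[4,-,-] (faults so far: 1)
  step 2: ref 4 -> HIT, frames=[4,-,-] (faults so far: 1)
  step 3: ref 4 -> HIT, frames=[4,-,-] (faults so far: 1)
  step 4: ref 2 -> FAULT, frames=[4,2,-] (faults so far: 2)
  step 5: ref 3 -> FAULT, frames=[4,2,3] (faults so far: 3)
  step 6: ref 4 -> HIT, frames=[4,2,3] (faults so far: 3)
  step 7: ref 5 -> FAULT, evict 3, frames=[4,2,5] (faults so far: 4)
  step 8: ref 5 -> HIT, frames=[4,2,5] (faults so far: 4)
  step 9: ref 2 -> HIT, frames=[4,2,5] (faults so far: 4)
  step 10: ref 2 -> HIT, frames=[4,2,5] (faults so far: 4)
  step 11: ref 4 -> HIT, frames=[4,2,5] (faults so far: 4)
  Optimal total faults: 4

Answer: 5 5 4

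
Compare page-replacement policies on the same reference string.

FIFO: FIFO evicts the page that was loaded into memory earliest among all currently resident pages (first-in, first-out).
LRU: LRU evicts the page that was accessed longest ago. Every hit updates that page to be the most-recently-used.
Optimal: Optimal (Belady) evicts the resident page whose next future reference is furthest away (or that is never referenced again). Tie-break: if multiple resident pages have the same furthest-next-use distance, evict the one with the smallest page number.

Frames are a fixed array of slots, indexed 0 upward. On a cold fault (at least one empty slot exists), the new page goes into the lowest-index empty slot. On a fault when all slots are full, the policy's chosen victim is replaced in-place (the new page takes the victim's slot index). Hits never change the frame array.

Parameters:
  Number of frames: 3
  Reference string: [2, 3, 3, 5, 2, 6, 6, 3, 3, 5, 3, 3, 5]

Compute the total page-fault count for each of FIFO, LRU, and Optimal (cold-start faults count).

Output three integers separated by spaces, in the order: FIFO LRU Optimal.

--- FIFO ---
  step 0: ref 2 -> FAULT, frames=[2,-,-] (faults so far: 1)
  step 1: ref 3 -> FAULT, frames=[2,3,-] (faults so far: 2)
  step 2: ref 3 -> HIT, frames=[2,3,-] (faults so far: 2)
  step 3: ref 5 -> FAULT, frames=[2,3,5] (faults so far: 3)
  step 4: ref 2 -> HIT, frames=[2,3,5] (faults so far: 3)
  step 5: ref 6 -> FAULT, evict 2, frames=[6,3,5] (faults so far: 4)
  step 6: ref 6 -> HIT, frames=[6,3,5] (faults so far: 4)
  step 7: ref 3 -> HIT, frames=[6,3,5] (faults so far: 4)
  step 8: ref 3 -> HIT, frames=[6,3,5] (faults so far: 4)
  step 9: ref 5 -> HIT, frames=[6,3,5] (faults so far: 4)
  step 10: ref 3 -> HIT, frames=[6,3,5] (faults so far: 4)
  step 11: ref 3 -> HIT, frames=[6,3,5] (faults so far: 4)
  step 12: ref 5 -> HIT, frames=[6,3,5] (faults so far: 4)
  FIFO total faults: 4
--- LRU ---
  step 0: ref 2 -> FAULT, frames=[2,-,-] (faults so far: 1)
  step 1: ref 3 -> FAULT, frames=[2,3,-] (faults so far: 2)
  step 2: ref 3 -> HIT, frames=[2,3,-] (faults so far: 2)
  step 3: ref 5 -> FAULT, frames=[2,3,5] (faults so far: 3)
  step 4: ref 2 -> HIT, frames=[2,3,5] (faults so far: 3)
  step 5: ref 6 -> FAULT, evict 3, frames=[2,6,5] (faults so far: 4)
  step 6: ref 6 -> HIT, frames=[2,6,5] (faults so far: 4)
  step 7: ref 3 -> FAULT, evict 5, frames=[2,6,3] (faults so far: 5)
  step 8: ref 3 -> HIT, frames=[2,6,3] (faults so far: 5)
  step 9: ref 5 -> FAULT, evict 2, frames=[5,6,3] (faults so far: 6)
  step 10: ref 3 -> HIT, frames=[5,6,3] (faults so far: 6)
  step 11: ref 3 -> HIT, frames=[5,6,3] (faults so far: 6)
  step 12: ref 5 -> HIT, frames=[5,6,3] (faults so far: 6)
  LRU total faults: 6
--- Optimal ---
  step 0: ref 2 -> FAULT, frames=[2,-,-] (faults so far: 1)
  step 1: ref 3 -> FAULT, frames=[2,3,-] (faults so far: 2)
  step 2: ref 3 -> HIT, frames=[2,3,-] (faults so far: 2)
  step 3: ref 5 -> FAULT, frames=[2,3,5] (faults so far: 3)
  step 4: ref 2 -> HIT, frames=[2,3,5] (faults so far: 3)
  step 5: ref 6 -> FAULT, evict 2, frames=[6,3,5] (faults so far: 4)
  step 6: ref 6 -> HIT, frames=[6,3,5] (faults so far: 4)
  step 7: ref 3 -> HIT, frames=[6,3,5] (faults so far: 4)
  step 8: ref 3 -> HIT, frames=[6,3,5] (faults so far: 4)
  step 9: ref 5 -> HIT, frames=[6,3,5] (faults so far: 4)
  step 10: ref 3 -> HIT, frames=[6,3,5] (faults so far: 4)
  step 11: ref 3 -> HIT, frames=[6,3,5] (faults so far: 4)
  step 12: ref 5 -> HIT, frames=[6,3,5] (faults so far: 4)
  Optimal total faults: 4

Answer: 4 6 4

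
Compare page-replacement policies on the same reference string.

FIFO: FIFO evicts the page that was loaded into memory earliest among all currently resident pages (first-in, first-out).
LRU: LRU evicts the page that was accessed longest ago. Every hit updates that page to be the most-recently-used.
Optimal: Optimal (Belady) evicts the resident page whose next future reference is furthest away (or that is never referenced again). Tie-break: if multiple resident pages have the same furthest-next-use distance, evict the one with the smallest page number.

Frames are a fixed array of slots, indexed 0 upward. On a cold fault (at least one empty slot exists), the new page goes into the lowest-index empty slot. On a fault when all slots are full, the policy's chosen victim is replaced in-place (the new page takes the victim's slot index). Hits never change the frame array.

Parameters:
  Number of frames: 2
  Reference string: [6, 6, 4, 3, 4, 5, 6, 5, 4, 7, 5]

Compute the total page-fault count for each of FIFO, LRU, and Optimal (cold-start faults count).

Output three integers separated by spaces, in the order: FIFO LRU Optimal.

Answer: 8 8 7

Derivation:
--- FIFO ---
  step 0: ref 6 -> FAULT, frames=[6,-] (faults so far: 1)
  step 1: ref 6 -> HIT, frames=[6,-] (faults so far: 1)
  step 2: ref 4 -> FAULT, frames=[6,4] (faults so far: 2)
  step 3: ref 3 -> FAULT, evict 6, frames=[3,4] (faults so far: 3)
  step 4: ref 4 -> HIT, frames=[3,4] (faults so far: 3)
  step 5: ref 5 -> FAULT, evict 4, frames=[3,5] (faults so far: 4)
  step 6: ref 6 -> FAULT, evict 3, frames=[6,5] (faults so far: 5)
  step 7: ref 5 -> HIT, frames=[6,5] (faults so far: 5)
  step 8: ref 4 -> FAULT, evict 5, frames=[6,4] (faults so far: 6)
  step 9: ref 7 -> FAULT, evict 6, frames=[7,4] (faults so far: 7)
  step 10: ref 5 -> FAULT, evict 4, frames=[7,5] (faults so far: 8)
  FIFO total faults: 8
--- LRU ---
  step 0: ref 6 -> FAULT, frames=[6,-] (faults so far: 1)
  step 1: ref 6 -> HIT, frames=[6,-] (faults so far: 1)
  step 2: ref 4 -> FAULT, frames=[6,4] (faults so far: 2)
  step 3: ref 3 -> FAULT, evict 6, frames=[3,4] (faults so far: 3)
  step 4: ref 4 -> HIT, frames=[3,4] (faults so far: 3)
  step 5: ref 5 -> FAULT, evict 3, frames=[5,4] (faults so far: 4)
  step 6: ref 6 -> FAULT, evict 4, frames=[5,6] (faults so far: 5)
  step 7: ref 5 -> HIT, frames=[5,6] (faults so far: 5)
  step 8: ref 4 -> FAULT, evict 6, frames=[5,4] (faults so far: 6)
  step 9: ref 7 -> FAULT, evict 5, frames=[7,4] (faults so far: 7)
  step 10: ref 5 -> FAULT, evict 4, frames=[7,5] (faults so far: 8)
  LRU total faults: 8
--- Optimal ---
  step 0: ref 6 -> FAULT, frames=[6,-] (faults so far: 1)
  step 1: ref 6 -> HIT, frames=[6,-] (faults so far: 1)
  step 2: ref 4 -> FAULT, frames=[6,4] (faults so far: 2)
  step 3: ref 3 -> FAULT, evict 6, frames=[3,4] (faults so far: 3)
  step 4: ref 4 -> HIT, frames=[3,4] (faults so far: 3)
  step 5: ref 5 -> FAULT, evict 3, frames=[5,4] (faults so far: 4)
  step 6: ref 6 -> FAULT, evict 4, frames=[5,6] (faults so far: 5)
  step 7: ref 5 -> HIT, frames=[5,6] (faults so far: 5)
  step 8: ref 4 -> FAULT, evict 6, frames=[5,4] (faults so far: 6)
  step 9: ref 7 -> FAULT, evict 4, frames=[5,7] (faults so far: 7)
  step 10: ref 5 -> HIT, frames=[5,7] (faults so far: 7)
  Optimal total faults: 7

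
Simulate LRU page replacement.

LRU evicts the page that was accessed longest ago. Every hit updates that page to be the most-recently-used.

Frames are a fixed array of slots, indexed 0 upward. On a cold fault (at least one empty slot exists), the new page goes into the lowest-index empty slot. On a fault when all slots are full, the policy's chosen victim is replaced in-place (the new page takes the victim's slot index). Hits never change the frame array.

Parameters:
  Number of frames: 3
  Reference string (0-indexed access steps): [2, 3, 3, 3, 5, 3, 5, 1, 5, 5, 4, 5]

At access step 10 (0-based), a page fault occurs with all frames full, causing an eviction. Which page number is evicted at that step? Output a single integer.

Answer: 3

Derivation:
Step 0: ref 2 -> FAULT, frames=[2,-,-]
Step 1: ref 3 -> FAULT, frames=[2,3,-]
Step 2: ref 3 -> HIT, frames=[2,3,-]
Step 3: ref 3 -> HIT, frames=[2,3,-]
Step 4: ref 5 -> FAULT, frames=[2,3,5]
Step 5: ref 3 -> HIT, frames=[2,3,5]
Step 6: ref 5 -> HIT, frames=[2,3,5]
Step 7: ref 1 -> FAULT, evict 2, frames=[1,3,5]
Step 8: ref 5 -> HIT, frames=[1,3,5]
Step 9: ref 5 -> HIT, frames=[1,3,5]
Step 10: ref 4 -> FAULT, evict 3, frames=[1,4,5]
At step 10: evicted page 3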